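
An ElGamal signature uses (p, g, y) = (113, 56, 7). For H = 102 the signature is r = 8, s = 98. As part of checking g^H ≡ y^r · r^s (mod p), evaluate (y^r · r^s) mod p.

7

7^8 mod 113 = 106
8^98 mod 113 = 112
y^r · r^s ≡ 106·112 = 11872 ≡ 7 (mod 113)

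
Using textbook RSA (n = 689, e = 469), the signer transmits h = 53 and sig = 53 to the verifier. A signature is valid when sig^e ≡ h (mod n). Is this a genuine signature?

sig^469 mod 689 = 53
Since 53 equals the digest 53, verification succeeds.

genuine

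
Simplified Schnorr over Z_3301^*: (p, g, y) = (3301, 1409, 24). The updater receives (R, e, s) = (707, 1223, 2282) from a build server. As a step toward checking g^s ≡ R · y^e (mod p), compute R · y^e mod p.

913

24^2 = 576
24^4 ≡ 576^2 = 331776 ≡ 1676
24^8 ≡ 1676^2 = 2808976 ≡ 3126
24^16 ≡ 3126^2 = 9771876 ≡ 916
24^32 ≡ 916^2 = 839056 ≡ 602
24^64 ≡ 602^2 = 362404 ≡ 2595
24^128 ≡ 2595^2 = 6734025 ≡ 3286
24^256 ≡ 3286^2 = 10797796 ≡ 225
24^512 ≡ 225^2 = 50625 ≡ 1110
24^1024 ≡ 1110^2 = 1232100 ≡ 827
1223 = 1024 + 128 + 64 + 4 + 2 + 1, so 24^1223 ≡ 827·3286·2595·1676·576·24 ≡ 2065 (mod 3301)
R · y^e ≡ 707·2065 = 1459955 ≡ 913 (mod 3301)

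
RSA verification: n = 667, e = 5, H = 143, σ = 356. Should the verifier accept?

σ^2 ≡ 356^2 = 126736 ≡ 6
σ^4 ≡ 6^2 = 36
5 = 4 + 1, so σ^5 ≡ 36·356 ≡ 143 (mod 667)
σ^5 mod 667 = 143 matches H.

accept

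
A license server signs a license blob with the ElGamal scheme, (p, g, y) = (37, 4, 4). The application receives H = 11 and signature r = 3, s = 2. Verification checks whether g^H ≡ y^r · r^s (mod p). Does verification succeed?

passes

Left side g^H mod p:
4^11 mod 37 = 21
Right side y^r · r^s mod p:
4^3 mod 37 = 27
3^2 mod 37 = 9
27·9 = 243 ≡ 21 (mod 37)
21 ≡ 21 (mod 37), so the signature is genuine.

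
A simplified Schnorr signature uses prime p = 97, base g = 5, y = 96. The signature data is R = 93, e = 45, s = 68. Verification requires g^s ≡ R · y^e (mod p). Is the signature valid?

g^s mod p:
5^2 = 25
5^4 ≡ 25^2 = 625 ≡ 43
5^8 ≡ 43^2 = 1849 ≡ 6
5^16 ≡ 6^2 = 36
5^32 ≡ 36^2 = 1296 ≡ 35
5^64 ≡ 35^2 = 1225 ≡ 61
68 = 64 + 4, so 5^68 ≡ 61·43 ≡ 4 (mod 97)
R · y^e mod p:
96^2 = 9216 ≡ 1
96^4 ≡ 1^2 = 1
96^8 ≡ 1^2 = 1
96^16 ≡ 1^2 = 1
96^32 ≡ 1^2 = 1
45 = 32 + 8 + 4 + 1, so 96^45 ≡ 1·1·1·96 ≡ 96 (mod 97)
93·96 = 8928 ≡ 4 (mod 97)
4 ≡ 4 (mod 97); signature holds.

valid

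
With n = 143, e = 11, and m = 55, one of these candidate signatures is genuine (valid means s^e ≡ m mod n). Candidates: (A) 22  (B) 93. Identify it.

Candidate A: 22^11 mod 143 = 55
  → matches m = 55
Candidate B: 93^11 mod 143 = 137

A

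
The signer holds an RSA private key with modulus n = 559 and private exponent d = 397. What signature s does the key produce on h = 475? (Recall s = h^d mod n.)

Squares mod 559: h^1≡475, h^2≡348, h^4≡360, h^8≡471, h^16≡477, h^32≡16, h^64≡256, h^128≡133, h^256≡360
397 = 256 + 128 + 8 + 4 + 1, so h^397 ≡ 360·133·471·360·475 ≡ 462 (mod 559)

462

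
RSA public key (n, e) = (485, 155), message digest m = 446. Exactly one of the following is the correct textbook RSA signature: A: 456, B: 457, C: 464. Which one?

A

Candidate A: Squares mod 485: 456^1≡456, 456^2≡356, 456^4≡151, 456^8≡6, 456^16≡36, 456^32≡326, 456^64≡61, 456^128≡326; 155 = 128 + 16 + 8 + 2 + 1, so 456^155 ≡ 326·36·6·356·456 ≡ 446 (mod 485)
  → matches m = 446
Candidate B: Squares mod 485: 457^1≡457, 457^2≡299, 457^4≡161, 457^8≡216, 457^16≡96, 457^32≡1, 457^64≡1, 457^128≡1; 155 = 128 + 16 + 8 + 2 + 1, so 457^155 ≡ 1·96·216·299·457 ≡ 78 (mod 485)
Candidate C: Squares mod 485: 464^1≡464, 464^2≡441, 464^4≡481, 464^8≡16, 464^16≡256, 464^32≡61, 464^64≡326, 464^128≡61; 155 = 128 + 16 + 8 + 2 + 1, so 464^155 ≡ 61·256·16·441·464 ≡ 154 (mod 485)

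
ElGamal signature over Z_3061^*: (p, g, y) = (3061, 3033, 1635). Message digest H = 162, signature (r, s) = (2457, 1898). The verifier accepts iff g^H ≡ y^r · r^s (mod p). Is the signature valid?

Left side g^H mod p:
3033^162 mod 3061 = 485
Right side y^r · r^s mod p:
1635^2457 mod 3061 = 1
2457^1898 mod 3061 = 2116
1·2116 = 2116 ≡ 2116 (mod 3061)
485 ≠ 2116, so verification fails.

invalid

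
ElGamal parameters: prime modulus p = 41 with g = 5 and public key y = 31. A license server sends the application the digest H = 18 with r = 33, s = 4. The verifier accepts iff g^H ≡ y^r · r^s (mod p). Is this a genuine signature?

Left side g^H mod p:
5^2 = 25
5^4 ≡ 25^2 = 625 ≡ 10
5^8 ≡ 10^2 = 100 ≡ 18
5^16 ≡ 18^2 = 324 ≡ 37
18 = 16 + 2, so 5^18 ≡ 37·25 ≡ 23 (mod 41)
Right side y^r · r^s mod p:
31^2 = 961 ≡ 18
31^4 ≡ 18^2 = 324 ≡ 37
31^8 ≡ 37^2 = 1369 ≡ 16
31^16 ≡ 16^2 = 256 ≡ 10
31^32 ≡ 10^2 = 100 ≡ 18
33 = 32 + 1, so 31^33 ≡ 18·31 ≡ 25 (mod 41)
33^2 = 1089 ≡ 23
33^4 ≡ 23^2 = 529 ≡ 37
25·37 = 925 ≡ 23 (mod 41)
23 ≡ 23 (mod 41), so the signature is genuine.

genuine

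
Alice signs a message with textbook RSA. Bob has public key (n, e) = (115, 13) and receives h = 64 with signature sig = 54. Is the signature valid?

valid

Squares mod 115: sig^1≡54, sig^2≡41, sig^4≡71, sig^8≡96
13 = 8 + 4 + 1, so sig^13 ≡ 96·71·54 ≡ 64 (mod 115)
64 = h, so the signature checks out.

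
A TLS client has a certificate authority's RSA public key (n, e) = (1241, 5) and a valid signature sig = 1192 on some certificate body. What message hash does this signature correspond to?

1171

Squares mod 1241: sig^1≡1192, sig^2≡1160, sig^4≡356
5 = 4 + 1, so sig^5 ≡ 356·1192 ≡ 1171 (mod 1241)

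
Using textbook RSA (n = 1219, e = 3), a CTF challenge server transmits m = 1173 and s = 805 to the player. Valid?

Squares mod 1219: s^1≡805, s^2≡736
3 = 2 + 1, so s^3 ≡ 736·805 ≡ 46 (mod 1219)
The recovered value 46 does not match the digest 1173.

no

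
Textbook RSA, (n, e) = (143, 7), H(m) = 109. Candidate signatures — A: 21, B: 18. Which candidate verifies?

Candidate A: 21^2 = 441 ≡ 12; 21^4 ≡ 12^2 = 144 ≡ 1; 7 = 4 + 2 + 1, so 21^7 ≡ 1·12·21 ≡ 109 (mod 143)
  → matches H(m) = 109
Candidate B: 18^2 = 324 ≡ 38; 18^4 ≡ 38^2 = 1444 ≡ 14; 7 = 4 + 2 + 1, so 18^7 ≡ 14·38·18 ≡ 138 (mod 143)

A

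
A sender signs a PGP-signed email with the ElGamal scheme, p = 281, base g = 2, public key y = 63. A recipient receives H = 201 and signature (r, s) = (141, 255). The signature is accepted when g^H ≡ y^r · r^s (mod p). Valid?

Left side g^H mod p:
2^2 = 4
2^4 ≡ 4^2 = 16
2^8 ≡ 16^2 = 256
2^16 ≡ 256^2 = 65536 ≡ 63
2^32 ≡ 63^2 = 3969 ≡ 35
2^64 ≡ 35^2 = 1225 ≡ 101
2^128 ≡ 101^2 = 10201 ≡ 85
201 = 128 + 64 + 8 + 1, so 2^201 ≡ 85·101·256·2 ≡ 118 (mod 281)
Right side y^r · r^s mod p:
63^2 = 3969 ≡ 35
63^4 ≡ 35^2 = 1225 ≡ 101
63^8 ≡ 101^2 = 10201 ≡ 85
63^16 ≡ 85^2 = 7225 ≡ 200
63^32 ≡ 200^2 = 40000 ≡ 98
63^64 ≡ 98^2 = 9604 ≡ 50
63^128 ≡ 50^2 = 2500 ≡ 252
141 = 128 + 8 + 4 + 1, so 63^141 ≡ 252·85·101·63 ≡ 63 (mod 281)
141^2 = 19881 ≡ 211
141^4 ≡ 211^2 = 44521 ≡ 123
141^8 ≡ 123^2 = 15129 ≡ 236
141^16 ≡ 236^2 = 55696 ≡ 58
141^32 ≡ 58^2 = 3364 ≡ 273
141^64 ≡ 273^2 = 74529 ≡ 64
141^128 ≡ 64^2 = 4096 ≡ 162
255 = 128 + 64 + 32 + 16 + 8 + 4 + 2 + 1, so 141^255 ≡ 162·64·273·58·236·123·211·141 ≡ 222 (mod 281)
63·222 = 13986 ≡ 217 (mod 281)
118 ≠ 217, so verification fails.

no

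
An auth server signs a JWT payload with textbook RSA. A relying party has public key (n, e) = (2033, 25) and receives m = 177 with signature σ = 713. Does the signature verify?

does not verify

Squares mod 2033: σ^1≡713, σ^2≡119, σ^4≡1963, σ^8≡834, σ^16≡270
25 = 16 + 8 + 1, so σ^25 ≡ 270·834·713 ≡ 1231 (mod 2033)
The recovered value 1231 does not match the digest 177.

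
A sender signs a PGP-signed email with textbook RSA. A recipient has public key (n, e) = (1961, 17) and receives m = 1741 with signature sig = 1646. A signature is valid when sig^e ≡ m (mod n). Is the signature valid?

sig^17 mod 1961 = 1741
1741 = m, so the signature checks out.

valid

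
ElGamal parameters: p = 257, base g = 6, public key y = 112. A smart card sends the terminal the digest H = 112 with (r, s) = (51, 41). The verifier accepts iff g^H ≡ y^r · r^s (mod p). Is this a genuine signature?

Left side g^H mod p:
6^112 mod 257 = 225
Right side y^r · r^s mod p:
112^51 mod 257 = 172
51^41 mod 257 = 12
172·12 = 2064 ≡ 8 (mod 257)
225 ≠ 8, so verification fails.

forged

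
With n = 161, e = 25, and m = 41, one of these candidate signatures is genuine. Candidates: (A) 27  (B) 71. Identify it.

A

Candidate A: 27^2 = 729 ≡ 85; 27^4 ≡ 85^2 = 7225 ≡ 141; 27^8 ≡ 141^2 = 19881 ≡ 78; 27^16 ≡ 78^2 = 6084 ≡ 127; 25 = 16 + 8 + 1, so 27^25 ≡ 127·78·27 ≡ 41 (mod 161)
  → matches m = 41
Candidate B: 71^2 = 5041 ≡ 50; 71^4 ≡ 50^2 = 2500 ≡ 85; 71^8 ≡ 85^2 = 7225 ≡ 141; 71^16 ≡ 141^2 = 19881 ≡ 78; 25 = 16 + 8 + 1, so 71^25 ≡ 78·141·71 ≡ 8 (mod 161)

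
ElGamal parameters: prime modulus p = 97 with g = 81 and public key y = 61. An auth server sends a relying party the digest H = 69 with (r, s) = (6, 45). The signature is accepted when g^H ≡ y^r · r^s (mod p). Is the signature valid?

invalid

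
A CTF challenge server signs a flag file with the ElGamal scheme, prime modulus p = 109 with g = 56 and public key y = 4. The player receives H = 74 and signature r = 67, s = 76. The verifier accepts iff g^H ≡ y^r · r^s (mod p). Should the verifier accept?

Left side g^H mod p:
Squares mod 109: 56^1≡56, 56^2≡84, 56^4≡80, 56^8≡78, 56^16≡89, 56^32≡73, 56^64≡97
74 = 64 + 8 + 2, so 56^74 ≡ 97·78·84 ≡ 74 (mod 109)
Right side y^r · r^s mod p:
Squares mod 109: 4^1≡4, 4^2≡16, 4^4≡38, 4^8≡27, 4^16≡75, 4^32≡66, 4^64≡105
67 = 64 + 2 + 1, so 4^67 ≡ 105·16·4 ≡ 71 (mod 109)
Squares mod 109: 67^1≡67, 67^2≡20, 67^4≡73, 67^8≡97, 67^16≡35, 67^32≡26, 67^64≡22
76 = 64 + 8 + 4, so 67^76 ≡ 22·97·73 ≡ 21 (mod 109)
71·21 = 1491 ≡ 74 (mod 109)
74 ≡ 74 (mod 109), so the signature is genuine.

accept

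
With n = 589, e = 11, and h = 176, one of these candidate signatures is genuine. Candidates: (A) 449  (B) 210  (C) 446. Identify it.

Candidate A: Squares mod 589: 449^1≡449, 449^2≡163, 449^4≡64, 449^8≡562; 11 = 8 + 2 + 1, so 449^11 ≡ 562·163·449 ≡ 46 (mod 589)
Candidate B: Squares mod 589: 210^1≡210, 210^2≡514, 210^4≡324, 210^8≡134; 11 = 8 + 2 + 1, so 210^11 ≡ 134·514·210 ≡ 476 (mod 589)
Candidate C: Squares mod 589: 446^1≡446, 446^2≡423, 446^4≡462, 446^8≡226; 11 = 8 + 2 + 1, so 446^11 ≡ 226·423·446 ≡ 176 (mod 589)
  → matches h = 176

C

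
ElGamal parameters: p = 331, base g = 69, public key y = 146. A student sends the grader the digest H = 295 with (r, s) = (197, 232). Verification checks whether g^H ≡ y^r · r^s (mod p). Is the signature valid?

invalid

Left side g^H mod p:
69^2 = 4761 ≡ 127
69^4 ≡ 127^2 = 16129 ≡ 241
69^8 ≡ 241^2 = 58081 ≡ 156
69^16 ≡ 156^2 = 24336 ≡ 173
69^32 ≡ 173^2 = 29929 ≡ 139
69^64 ≡ 139^2 = 19321 ≡ 123
69^128 ≡ 123^2 = 15129 ≡ 234
69^256 ≡ 234^2 = 54756 ≡ 141
295 = 256 + 32 + 4 + 2 + 1, so 69^295 ≡ 141·139·241·127·69 ≡ 259 (mod 331)
Right side y^r · r^s mod p:
146^2 = 21316 ≡ 132
146^4 ≡ 132^2 = 17424 ≡ 212
146^8 ≡ 212^2 = 44944 ≡ 259
146^16 ≡ 259^2 = 67081 ≡ 219
146^32 ≡ 219^2 = 47961 ≡ 297
146^64 ≡ 297^2 = 88209 ≡ 163
146^128 ≡ 163^2 = 26569 ≡ 89
197 = 128 + 64 + 4 + 1, so 146^197 ≡ 89·163·212·146 ≡ 297 (mod 331)
197^2 = 38809 ≡ 82
197^4 ≡ 82^2 = 6724 ≡ 104
197^8 ≡ 104^2 = 10816 ≡ 224
197^16 ≡ 224^2 = 50176 ≡ 195
197^32 ≡ 195^2 = 38025 ≡ 291
197^64 ≡ 291^2 = 84681 ≡ 276
197^128 ≡ 276^2 = 76176 ≡ 46
232 = 128 + 64 + 32 + 8, so 197^232 ≡ 46·276·291·224 ≡ 265 (mod 331)
297·265 = 78705 ≡ 258 (mod 331)
259 ≠ 258, so verification fails.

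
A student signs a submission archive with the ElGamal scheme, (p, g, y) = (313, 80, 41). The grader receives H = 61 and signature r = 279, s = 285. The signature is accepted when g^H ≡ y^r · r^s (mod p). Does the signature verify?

does not verify

Left side g^H mod p:
80^2 = 6400 ≡ 140
80^4 ≡ 140^2 = 19600 ≡ 194
80^8 ≡ 194^2 = 37636 ≡ 76
80^16 ≡ 76^2 = 5776 ≡ 142
80^32 ≡ 142^2 = 20164 ≡ 132
61 = 32 + 16 + 8 + 4 + 1, so 80^61 ≡ 132·142·76·194·80 ≡ 112 (mod 313)
Right side y^r · r^s mod p:
41^2 = 1681 ≡ 116
41^4 ≡ 116^2 = 13456 ≡ 310
41^8 ≡ 310^2 = 96100 ≡ 9
41^16 ≡ 9^2 = 81
41^32 ≡ 81^2 = 6561 ≡ 301
41^64 ≡ 301^2 = 90601 ≡ 144
41^128 ≡ 144^2 = 20736 ≡ 78
41^256 ≡ 78^2 = 6084 ≡ 137
279 = 256 + 16 + 4 + 2 + 1, so 41^279 ≡ 137·81·310·116·41 ≡ 306 (mod 313)
279^2 = 77841 ≡ 217
279^4 ≡ 217^2 = 47089 ≡ 139
279^8 ≡ 139^2 = 19321 ≡ 228
279^16 ≡ 228^2 = 51984 ≡ 26
279^32 ≡ 26^2 = 676 ≡ 50
279^64 ≡ 50^2 = 2500 ≡ 309
279^128 ≡ 309^2 = 95481 ≡ 16
279^256 ≡ 16^2 = 256
285 = 256 + 16 + 8 + 4 + 1, so 279^285 ≡ 256·26·228·139·279 ≡ 231 (mod 313)
306·231 = 70686 ≡ 261 (mod 313)
112 ≠ 261, so verification fails.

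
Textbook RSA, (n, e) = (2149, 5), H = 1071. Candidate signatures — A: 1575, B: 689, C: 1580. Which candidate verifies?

A

Candidate A: Squares mod 2149: 1575^1≡1575, 1575^2≡679, 1575^4≡1155; 5 = 4 + 1, so 1575^5 ≡ 1155·1575 ≡ 1071 (mod 2149)
  → matches H = 1071
Candidate B: Squares mod 2149: 689^1≡689, 689^2≡1941, 689^4≡284; 5 = 4 + 1, so 689^5 ≡ 284·689 ≡ 117 (mod 2149)
Candidate C: Squares mod 2149: 1580^1≡1580, 1580^2≡1411, 1580^4≡947; 5 = 4 + 1, so 1580^5 ≡ 947·1580 ≡ 556 (mod 2149)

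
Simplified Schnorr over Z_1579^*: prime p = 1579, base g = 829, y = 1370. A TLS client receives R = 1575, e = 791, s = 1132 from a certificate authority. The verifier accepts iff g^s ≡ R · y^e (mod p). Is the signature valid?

g^s mod p:
829^2 = 687241 ≡ 376
829^4 ≡ 376^2 = 141376 ≡ 845
829^8 ≡ 845^2 = 714025 ≡ 317
829^16 ≡ 317^2 = 100489 ≡ 1012
829^32 ≡ 1012^2 = 1024144 ≡ 952
829^64 ≡ 952^2 = 906304 ≡ 1537
829^128 ≡ 1537^2 = 2362369 ≡ 185
829^256 ≡ 185^2 = 34225 ≡ 1066
829^512 ≡ 1066^2 = 1136356 ≡ 1055
829^1024 ≡ 1055^2 = 1113025 ≡ 1409
1132 = 1024 + 64 + 32 + 8 + 4, so 829^1132 ≡ 1409·1537·952·317·845 ≡ 1127 (mod 1579)
R · y^e mod p:
1370^2 = 1876900 ≡ 1048
1370^4 ≡ 1048^2 = 1098304 ≡ 899
1370^8 ≡ 899^2 = 808201 ≡ 1332
1370^16 ≡ 1332^2 = 1774224 ≡ 1007
1370^32 ≡ 1007^2 = 1014049 ≡ 331
1370^64 ≡ 331^2 = 109561 ≡ 610
1370^128 ≡ 610^2 = 372100 ≡ 1035
1370^256 ≡ 1035^2 = 1071225 ≡ 663
1370^512 ≡ 663^2 = 439569 ≡ 607
791 = 512 + 256 + 16 + 4 + 2 + 1, so 1370^791 ≡ 607·663·1007·899·1048·1370 ≡ 531 (mod 1579)
1575·531 = 836325 ≡ 1034 (mod 1579)
1127 ≠ 1034; the check fails.

invalid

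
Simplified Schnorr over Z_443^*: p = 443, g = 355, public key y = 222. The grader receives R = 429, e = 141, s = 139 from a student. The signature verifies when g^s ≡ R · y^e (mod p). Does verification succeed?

fails

g^s mod p:
Squares mod 443: 355^1≡355, 355^2≡213, 355^4≡183, 355^8≡264, 355^16≡145, 355^32≡204, 355^64≡417, 355^128≡233
139 = 128 + 8 + 2 + 1, so 355^139 ≡ 233·264·213·355 ≡ 110 (mod 443)
R · y^e mod p:
Squares mod 443: 222^1≡222, 222^2≡111, 222^4≡360, 222^8≡244, 222^16≡174, 222^32≡152, 222^64≡68, 222^128≡194
141 = 128 + 8 + 4 + 1, so 222^141 ≡ 194·244·360·222 ≡ 261 (mod 443)
429·261 = 111969 ≡ 333 (mod 443)
110 ≠ 333; the check fails.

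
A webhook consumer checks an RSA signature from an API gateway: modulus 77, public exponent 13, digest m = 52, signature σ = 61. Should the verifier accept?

reject

σ^2 ≡ 61^2 = 3721 ≡ 25
σ^4 ≡ 25^2 = 625 ≡ 9
σ^8 ≡ 9^2 = 81 ≡ 4
13 = 8 + 4 + 1, so σ^13 ≡ 4·9·61 ≡ 40 (mod 77)
The recovered value 40 does not match the digest 52.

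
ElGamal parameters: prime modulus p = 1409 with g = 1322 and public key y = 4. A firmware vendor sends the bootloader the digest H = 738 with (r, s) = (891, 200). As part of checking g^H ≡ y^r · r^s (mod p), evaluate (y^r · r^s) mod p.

4^891 mod 1409 = 289
891^200 mod 1409 = 959
y^r · r^s ≡ 289·959 = 277151 ≡ 987 (mod 1409)

987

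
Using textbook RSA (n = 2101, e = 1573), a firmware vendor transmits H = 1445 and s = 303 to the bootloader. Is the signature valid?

Squares mod 2101: s^1≡303, s^2≡1466, s^4≡1934, s^8≡576, s^16≡1919, s^32≡1609, s^64≡449, s^128≡2006, s^256≡621, s^512≡1158, s^1024≡526
1573 = 1024 + 512 + 32 + 4 + 1, so s^1573 ≡ 526·1158·1609·1934·303 ≡ 656 (mod 2101)
The recovered value 656 does not match the digest 1445.

invalid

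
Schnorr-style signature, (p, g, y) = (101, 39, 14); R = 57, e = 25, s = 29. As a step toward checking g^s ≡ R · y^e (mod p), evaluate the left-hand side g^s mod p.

39^2 = 1521 ≡ 6
39^4 ≡ 6^2 = 36
39^8 ≡ 36^2 = 1296 ≡ 84
39^16 ≡ 84^2 = 7056 ≡ 87
29 = 16 + 8 + 4 + 1, so 39^29 ≡ 87·84·36·39 ≡ 44 (mod 101)

44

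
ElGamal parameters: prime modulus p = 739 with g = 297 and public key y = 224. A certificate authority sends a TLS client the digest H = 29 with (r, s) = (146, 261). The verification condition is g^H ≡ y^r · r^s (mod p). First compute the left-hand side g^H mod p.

475

297^2 = 88209 ≡ 268
297^4 ≡ 268^2 = 71824 ≡ 141
297^8 ≡ 141^2 = 19881 ≡ 667
297^16 ≡ 667^2 = 444889 ≡ 11
29 = 16 + 8 + 4 + 1, so 297^29 ≡ 11·667·141·297 ≡ 475 (mod 739)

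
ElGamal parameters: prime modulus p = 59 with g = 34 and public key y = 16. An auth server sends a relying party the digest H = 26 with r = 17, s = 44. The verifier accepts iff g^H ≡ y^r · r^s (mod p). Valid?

no

Left side g^H mod p:
34^2 = 1156 ≡ 35
34^4 ≡ 35^2 = 1225 ≡ 45
34^8 ≡ 45^2 = 2025 ≡ 19
34^16 ≡ 19^2 = 361 ≡ 7
26 = 16 + 8 + 2, so 34^26 ≡ 7·19·35 ≡ 53 (mod 59)
Right side y^r · r^s mod p:
16^2 = 256 ≡ 20
16^4 ≡ 20^2 = 400 ≡ 46
16^8 ≡ 46^2 = 2116 ≡ 51
16^16 ≡ 51^2 = 2601 ≡ 5
17 = 16 + 1, so 16^17 ≡ 5·16 ≡ 21 (mod 59)
17^2 = 289 ≡ 53
17^4 ≡ 53^2 = 2809 ≡ 36
17^8 ≡ 36^2 = 1296 ≡ 57
17^16 ≡ 57^2 = 3249 ≡ 4
17^32 ≡ 4^2 = 16
44 = 32 + 8 + 4, so 17^44 ≡ 16·57·36 ≡ 28 (mod 59)
21·28 = 588 ≡ 57 (mod 59)
53 ≠ 57, so verification fails.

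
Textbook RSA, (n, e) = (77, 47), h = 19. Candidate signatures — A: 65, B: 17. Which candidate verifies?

Candidate A: Squares mod 77: 65^1≡65, 65^2≡67, 65^4≡23, 65^8≡67, 65^16≡23, 65^32≡67; 47 = 32 + 8 + 4 + 2 + 1, so 65^47 ≡ 67·67·23·67·65 ≡ 32 (mod 77)
Candidate B: Squares mod 77: 17^1≡17, 17^2≡58, 17^4≡53, 17^8≡37, 17^16≡60, 17^32≡58; 47 = 32 + 8 + 4 + 2 + 1, so 17^47 ≡ 58·37·53·58·17 ≡ 19 (mod 77)
  → matches h = 19

B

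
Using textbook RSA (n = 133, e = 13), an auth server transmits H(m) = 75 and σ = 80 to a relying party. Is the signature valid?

σ^2 ≡ 80^2 = 6400 ≡ 16
σ^4 ≡ 16^2 = 256 ≡ 123
σ^8 ≡ 123^2 = 15129 ≡ 100
13 = 8 + 4 + 1, so σ^13 ≡ 100·123·80 ≡ 66 (mod 133)
σ^13 mod 133 = 66, but H(m) = 75.

invalid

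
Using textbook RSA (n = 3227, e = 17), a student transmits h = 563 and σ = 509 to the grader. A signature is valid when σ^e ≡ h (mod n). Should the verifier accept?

reject

σ^17 mod 3227 = 1431
The recovered value 1431 does not match the digest 563.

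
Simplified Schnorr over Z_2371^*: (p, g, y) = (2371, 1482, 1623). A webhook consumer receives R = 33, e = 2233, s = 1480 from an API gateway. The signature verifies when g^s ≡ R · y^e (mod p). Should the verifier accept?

g^s mod p:
1482^2 = 2196324 ≡ 778
1482^4 ≡ 778^2 = 605284 ≡ 679
1482^8 ≡ 679^2 = 461041 ≡ 1067
1482^16 ≡ 1067^2 = 1138489 ≡ 409
1482^32 ≡ 409^2 = 167281 ≡ 1311
1482^64 ≡ 1311^2 = 1718721 ≡ 2117
1482^128 ≡ 2117^2 = 4481689 ≡ 499
1482^256 ≡ 499^2 = 249001 ≡ 46
1482^512 ≡ 46^2 = 2116
1482^1024 ≡ 2116^2 = 4477456 ≡ 1008
1480 = 1024 + 256 + 128 + 64 + 8, so 1482^1480 ≡ 1008·46·499·2117·1067 ≡ 536 (mod 2371)
R · y^e mod p:
1623^2 = 2634129 ≡ 2319
1623^4 ≡ 2319^2 = 5377761 ≡ 333
1623^8 ≡ 333^2 = 110889 ≡ 1823
1623^16 ≡ 1823^2 = 3323329 ≡ 1558
1623^32 ≡ 1558^2 = 2427364 ≡ 1831
1623^64 ≡ 1831^2 = 3352561 ≡ 2338
1623^128 ≡ 2338^2 = 5466244 ≡ 1089
1623^256 ≡ 1089^2 = 1185921 ≡ 421
1623^512 ≡ 421^2 = 177241 ≡ 1787
1623^1024 ≡ 1787^2 = 3193369 ≡ 2003
1623^2048 ≡ 2003^2 = 4012009 ≡ 277
2233 = 2048 + 128 + 32 + 16 + 8 + 1, so 1623^2233 ≡ 277·1089·1831·1558·1823·1623 ≡ 553 (mod 2371)
33·553 = 18249 ≡ 1652 (mod 2371)
536 ≠ 1652; the check fails.

reject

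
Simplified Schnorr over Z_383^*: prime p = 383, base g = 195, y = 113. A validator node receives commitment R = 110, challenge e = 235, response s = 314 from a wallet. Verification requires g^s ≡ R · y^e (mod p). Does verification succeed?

passes

g^s mod p:
Squares mod 383: 195^1≡195, 195^2≡108, 195^4≡174, 195^8≡19, 195^16≡361, 195^32≡101, 195^64≡243, 195^128≡67, 195^256≡276
314 = 256 + 32 + 16 + 8 + 2, so 195^314 ≡ 276·101·361·19·108 ≡ 63 (mod 383)
R · y^e mod p:
Squares mod 383: 113^1≡113, 113^2≡130, 113^4≡48, 113^8≡6, 113^16≡36, 113^32≡147, 113^64≡161, 113^128≡260
235 = 128 + 64 + 32 + 8 + 2 + 1, so 113^235 ≡ 260·161·147·6·130·113 ≡ 206 (mod 383)
110·206 = 22660 ≡ 63 (mod 383)
63 ≡ 63 (mod 383); signature holds.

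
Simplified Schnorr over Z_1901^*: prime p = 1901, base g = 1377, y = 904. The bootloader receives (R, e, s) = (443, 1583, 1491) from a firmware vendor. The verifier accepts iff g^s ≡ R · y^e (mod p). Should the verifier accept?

g^s mod p:
1377^2 = 1896129 ≡ 832
1377^4 ≡ 832^2 = 692224 ≡ 260
1377^8 ≡ 260^2 = 67600 ≡ 1065
1377^16 ≡ 1065^2 = 1134225 ≡ 1229
1377^32 ≡ 1229^2 = 1510441 ≡ 1047
1377^64 ≡ 1047^2 = 1096209 ≡ 1233
1377^128 ≡ 1233^2 = 1520289 ≡ 1390
1377^256 ≡ 1390^2 = 1932100 ≡ 684
1377^512 ≡ 684^2 = 467856 ≡ 210
1377^1024 ≡ 210^2 = 44100 ≡ 377
1491 = 1024 + 256 + 128 + 64 + 16 + 2 + 1, so 1377^1491 ≡ 377·684·1390·1233·1229·832·1377 ≡ 1067 (mod 1901)
R · y^e mod p:
904^2 = 817216 ≡ 1687
904^4 ≡ 1687^2 = 2845969 ≡ 172
904^8 ≡ 172^2 = 29584 ≡ 1069
904^16 ≡ 1069^2 = 1142761 ≡ 260
904^32 ≡ 260^2 = 67600 ≡ 1065
904^64 ≡ 1065^2 = 1134225 ≡ 1229
904^128 ≡ 1229^2 = 1510441 ≡ 1047
904^256 ≡ 1047^2 = 1096209 ≡ 1233
904^512 ≡ 1233^2 = 1520289 ≡ 1390
904^1024 ≡ 1390^2 = 1932100 ≡ 684
1583 = 1024 + 512 + 32 + 8 + 4 + 2 + 1, so 904^1583 ≡ 684·1390·1065·1069·172·1687·904 ≡ 689 (mod 1901)
443·689 = 305227 ≡ 1067 (mod 1901)
1067 ≡ 1067 (mod 1901); signature holds.

accept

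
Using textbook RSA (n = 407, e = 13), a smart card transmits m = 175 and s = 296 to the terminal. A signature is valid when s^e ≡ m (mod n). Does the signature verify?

Squares mod 407: s^1≡296, s^2≡111, s^4≡111, s^8≡111
13 = 8 + 4 + 1, so s^13 ≡ 111·111·296 ≡ 296 (mod 407)
The recovered value 296 does not match the digest 175.

does not verify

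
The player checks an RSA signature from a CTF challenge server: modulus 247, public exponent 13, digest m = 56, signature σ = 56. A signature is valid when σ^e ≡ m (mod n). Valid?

yes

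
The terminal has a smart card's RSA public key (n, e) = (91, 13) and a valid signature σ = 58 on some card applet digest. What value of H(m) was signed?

σ^13 mod 91 = 58

58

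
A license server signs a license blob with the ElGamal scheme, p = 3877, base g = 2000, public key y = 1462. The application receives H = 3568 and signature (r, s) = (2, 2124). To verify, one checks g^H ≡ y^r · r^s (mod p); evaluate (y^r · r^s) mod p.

1462^2 = 2137444 ≡ 1217
2^2 = 4
2^4 ≡ 4^2 = 16
2^8 ≡ 16^2 = 256
2^16 ≡ 256^2 = 65536 ≡ 3504
2^32 ≡ 3504^2 = 12278016 ≡ 3434
2^64 ≡ 3434^2 = 11792356 ≡ 2399
2^128 ≡ 2399^2 = 5755201 ≡ 1733
2^256 ≡ 1733^2 = 3003289 ≡ 2491
2^512 ≡ 2491^2 = 6205081 ≡ 1881
2^1024 ≡ 1881^2 = 3538161 ≡ 2337
2^2048 ≡ 2337^2 = 5461569 ≡ 2753
2124 = 2048 + 64 + 8 + 4, so 2^2124 ≡ 2753·2399·256·16 ≡ 888 (mod 3877)
y^r · r^s ≡ 1217·888 = 1080696 ≡ 2890 (mod 3877)

2890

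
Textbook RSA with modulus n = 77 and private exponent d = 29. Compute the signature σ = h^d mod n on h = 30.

18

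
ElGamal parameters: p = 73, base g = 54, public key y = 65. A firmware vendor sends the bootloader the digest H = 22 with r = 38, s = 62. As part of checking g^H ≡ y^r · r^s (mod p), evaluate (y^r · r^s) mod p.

65^2 = 4225 ≡ 64
65^4 ≡ 64^2 = 4096 ≡ 8
65^8 ≡ 8^2 = 64
65^16 ≡ 64^2 = 4096 ≡ 8
65^32 ≡ 8^2 = 64
38 = 32 + 4 + 2, so 65^38 ≡ 64·8·64 ≡ 64 (mod 73)
38^2 = 1444 ≡ 57
38^4 ≡ 57^2 = 3249 ≡ 37
38^8 ≡ 37^2 = 1369 ≡ 55
38^16 ≡ 55^2 = 3025 ≡ 32
38^32 ≡ 32^2 = 1024 ≡ 2
62 = 32 + 16 + 8 + 4 + 2, so 38^62 ≡ 2·32·55·37·57 ≡ 18 (mod 73)
y^r · r^s ≡ 64·18 = 1152 ≡ 57 (mod 73)

57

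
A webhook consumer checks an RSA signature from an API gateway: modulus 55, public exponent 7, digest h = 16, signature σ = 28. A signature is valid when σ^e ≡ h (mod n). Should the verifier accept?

σ^2 ≡ 28^2 = 784 ≡ 14
σ^4 ≡ 14^2 = 196 ≡ 31
7 = 4 + 2 + 1, so σ^7 ≡ 31·14·28 ≡ 52 (mod 55)
σ^7 mod 55 = 52, but h = 16.

reject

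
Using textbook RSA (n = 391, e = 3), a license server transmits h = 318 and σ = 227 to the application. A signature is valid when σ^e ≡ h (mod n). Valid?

σ^2 ≡ 227^2 = 51529 ≡ 308
3 = 2 + 1, so σ^3 ≡ 308·227 ≡ 318 (mod 391)
σ^3 mod 391 = 318 matches h.

yes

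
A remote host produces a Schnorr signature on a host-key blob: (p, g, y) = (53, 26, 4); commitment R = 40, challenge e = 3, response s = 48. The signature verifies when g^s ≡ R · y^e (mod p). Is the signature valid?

valid

g^s mod p:
26^2 = 676 ≡ 40
26^4 ≡ 40^2 = 1600 ≡ 10
26^8 ≡ 10^2 = 100 ≡ 47
26^16 ≡ 47^2 = 2209 ≡ 36
26^32 ≡ 36^2 = 1296 ≡ 24
48 = 32 + 16, so 26^48 ≡ 24·36 ≡ 16 (mod 53)
R · y^e mod p:
4^2 = 16
3 = 2 + 1, so 4^3 ≡ 16·4 ≡ 11 (mod 53)
40·11 = 440 ≡ 16 (mod 53)
16 ≡ 16 (mod 53); signature holds.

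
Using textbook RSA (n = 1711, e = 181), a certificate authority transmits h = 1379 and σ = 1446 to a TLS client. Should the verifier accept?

σ^2 ≡ 1446^2 = 2090916 ≡ 74
σ^4 ≡ 74^2 = 5476 ≡ 343
σ^8 ≡ 343^2 = 117649 ≡ 1301
σ^16 ≡ 1301^2 = 1692601 ≡ 422
σ^32 ≡ 422^2 = 178084 ≡ 140
σ^64 ≡ 140^2 = 19600 ≡ 779
σ^128 ≡ 779^2 = 606841 ≡ 1147
181 = 128 + 32 + 16 + 4 + 1, so σ^181 ≡ 1147·140·422·343·1446 ≡ 65 (mod 1711)
σ^181 mod 1711 = 65, but h = 1379.

reject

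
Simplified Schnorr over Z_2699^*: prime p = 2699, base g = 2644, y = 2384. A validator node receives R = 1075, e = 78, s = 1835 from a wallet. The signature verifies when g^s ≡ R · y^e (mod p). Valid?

g^s mod p:
2644^2 = 6990736 ≡ 326
2644^4 ≡ 326^2 = 106276 ≡ 1015
2644^8 ≡ 1015^2 = 1030225 ≡ 1906
2644^16 ≡ 1906^2 = 3632836 ≡ 2681
2644^32 ≡ 2681^2 = 7187761 ≡ 324
2644^64 ≡ 324^2 = 104976 ≡ 2414
2644^128 ≡ 2414^2 = 5827396 ≡ 255
2644^256 ≡ 255^2 = 65025 ≡ 249
2644^512 ≡ 249^2 = 62001 ≡ 2623
2644^1024 ≡ 2623^2 = 6880129 ≡ 378
1835 = 1024 + 512 + 256 + 32 + 8 + 2 + 1, so 2644^1835 ≡ 378·2623·249·324·1906·326·2644 ≡ 1088 (mod 2699)
R · y^e mod p:
2384^2 = 5683456 ≡ 2061
2384^4 ≡ 2061^2 = 4247721 ≡ 2194
2384^8 ≡ 2194^2 = 4813636 ≡ 1319
2384^16 ≡ 1319^2 = 1739761 ≡ 1605
2384^32 ≡ 1605^2 = 2576025 ≡ 1179
2384^64 ≡ 1179^2 = 1390041 ≡ 56
78 = 64 + 8 + 4 + 2, so 2384^78 ≡ 56·1319·2194·2061 ≡ 1289 (mod 2699)
1075·1289 = 1385675 ≡ 1088 (mod 2699)
1088 ≡ 1088 (mod 2699); signature holds.

yes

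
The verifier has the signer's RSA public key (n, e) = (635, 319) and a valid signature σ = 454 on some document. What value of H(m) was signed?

Squares mod 635: σ^1≡454, σ^2≡376, σ^4≡406, σ^8≡371, σ^16≡481, σ^32≡221, σ^64≡581, σ^128≡376, σ^256≡406
319 = 256 + 32 + 16 + 8 + 4 + 2 + 1, so σ^319 ≡ 406·221·481·371·406·376·454 ≡ 279 (mod 635)

279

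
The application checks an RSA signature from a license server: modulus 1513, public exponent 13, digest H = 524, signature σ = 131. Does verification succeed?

passes

σ^13 mod 1513 = 524
Since 524 equals the digest 524, verification succeeds.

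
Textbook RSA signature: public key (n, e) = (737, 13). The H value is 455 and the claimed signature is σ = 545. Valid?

no

Squares mod 737: σ^1≡545, σ^2≡14, σ^4≡196, σ^8≡92
13 = 8 + 4 + 1, so σ^13 ≡ 92·196·545 ≡ 282 (mod 737)
The recovered value 282 does not match the digest 455.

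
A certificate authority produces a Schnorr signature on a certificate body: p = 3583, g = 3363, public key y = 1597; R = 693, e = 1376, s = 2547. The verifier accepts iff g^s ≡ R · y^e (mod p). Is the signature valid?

valid

g^s mod p:
3363^2 = 11309769 ≡ 1821
3363^4 ≡ 1821^2 = 3316041 ≡ 1766
3363^8 ≡ 1766^2 = 3118756 ≡ 1546
3363^16 ≡ 1546^2 = 2390116 ≡ 255
3363^32 ≡ 255^2 = 65025 ≡ 531
3363^64 ≡ 531^2 = 281961 ≡ 2487
3363^128 ≡ 2487^2 = 6185169 ≡ 911
3363^256 ≡ 911^2 = 829921 ≡ 2248
3363^512 ≡ 2248^2 = 5053504 ≡ 1474
3363^1024 ≡ 1474^2 = 2172676 ≡ 1378
3363^2048 ≡ 1378^2 = 1898884 ≡ 3477
2547 = 2048 + 256 + 128 + 64 + 32 + 16 + 2 + 1, so 3363^2547 ≡ 3477·2248·911·2487·531·255·1821·3363 ≡ 3297 (mod 3583)
R · y^e mod p:
1597^2 = 2550409 ≡ 2896
1597^4 ≡ 2896^2 = 8386816 ≡ 2596
1597^8 ≡ 2596^2 = 6739216 ≡ 3176
1597^16 ≡ 3176^2 = 10086976 ≡ 831
1597^32 ≡ 831^2 = 690561 ≡ 2625
1597^64 ≡ 2625^2 = 6890625 ≡ 516
1597^128 ≡ 516^2 = 266256 ≡ 1114
1597^256 ≡ 1114^2 = 1240996 ≡ 1278
1597^512 ≡ 1278^2 = 1633284 ≡ 3019
1597^1024 ≡ 3019^2 = 9114361 ≡ 2792
1376 = 1024 + 256 + 64 + 32, so 1597^1376 ≡ 2792·1278·516·2625 ≡ 2502 (mod 3583)
693·2502 = 1733886 ≡ 3297 (mod 3583)
3297 ≡ 3297 (mod 3583); signature holds.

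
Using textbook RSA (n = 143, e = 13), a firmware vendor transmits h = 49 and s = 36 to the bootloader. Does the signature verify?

s^2 ≡ 36^2 = 1296 ≡ 9
s^4 ≡ 9^2 = 81
s^8 ≡ 81^2 = 6561 ≡ 126
13 = 8 + 4 + 1, so s^13 ≡ 126·81·36 ≡ 49 (mod 143)
s^13 mod 143 = 49 matches h.

verifies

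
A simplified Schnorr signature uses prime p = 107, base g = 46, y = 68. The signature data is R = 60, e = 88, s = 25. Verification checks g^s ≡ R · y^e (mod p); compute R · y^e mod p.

Squares mod 107: 68^1≡68, 68^2≡23, 68^4≡101, 68^8≡36, 68^16≡12, 68^32≡37, 68^64≡85
88 = 64 + 16 + 8, so 68^88 ≡ 85·12·36 ≡ 19 (mod 107)
R · y^e ≡ 60·19 = 1140 ≡ 70 (mod 107)

70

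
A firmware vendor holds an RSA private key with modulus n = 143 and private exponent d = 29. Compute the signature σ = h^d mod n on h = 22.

55

h^2 ≡ 22^2 = 484 ≡ 55
h^4 ≡ 55^2 = 3025 ≡ 22
h^8 ≡ 22^2 = 484 ≡ 55
h^16 ≡ 55^2 = 3025 ≡ 22
29 = 16 + 8 + 4 + 1, so h^29 ≡ 22·55·22·22 ≡ 55 (mod 143)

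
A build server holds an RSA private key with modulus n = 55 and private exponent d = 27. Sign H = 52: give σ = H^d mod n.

H^27 mod 55 = 13

13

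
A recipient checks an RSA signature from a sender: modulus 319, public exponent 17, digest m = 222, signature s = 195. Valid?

yes

s^2 ≡ 195^2 = 38025 ≡ 64
s^4 ≡ 64^2 = 4096 ≡ 268
s^8 ≡ 268^2 = 71824 ≡ 49
s^16 ≡ 49^2 = 2401 ≡ 168
17 = 16 + 1, so s^17 ≡ 168·195 ≡ 222 (mod 319)
222 = m, so the signature checks out.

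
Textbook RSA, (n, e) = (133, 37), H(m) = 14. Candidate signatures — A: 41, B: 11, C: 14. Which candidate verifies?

C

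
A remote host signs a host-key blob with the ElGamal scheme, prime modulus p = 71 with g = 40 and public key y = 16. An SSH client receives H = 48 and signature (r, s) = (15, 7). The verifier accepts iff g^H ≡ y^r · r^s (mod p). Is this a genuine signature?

genuine

Left side g^H mod p:
40^2 = 1600 ≡ 38
40^4 ≡ 38^2 = 1444 ≡ 24
40^8 ≡ 24^2 = 576 ≡ 8
40^16 ≡ 8^2 = 64
40^32 ≡ 64^2 = 4096 ≡ 49
48 = 32 + 16, so 40^48 ≡ 49·64 ≡ 12 (mod 71)
Right side y^r · r^s mod p:
16^2 = 256 ≡ 43
16^4 ≡ 43^2 = 1849 ≡ 3
16^8 ≡ 3^2 = 9
15 = 8 + 4 + 2 + 1, so 16^15 ≡ 9·3·43·16 ≡ 45 (mod 71)
15^2 = 225 ≡ 12
15^4 ≡ 12^2 = 144 ≡ 2
7 = 4 + 2 + 1, so 15^7 ≡ 2·12·15 ≡ 5 (mod 71)
45·5 = 225 ≡ 12 (mod 71)
12 ≡ 12 (mod 71), so the signature is genuine.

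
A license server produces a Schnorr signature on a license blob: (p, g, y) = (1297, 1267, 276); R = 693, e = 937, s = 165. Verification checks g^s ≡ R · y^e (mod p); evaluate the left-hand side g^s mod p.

609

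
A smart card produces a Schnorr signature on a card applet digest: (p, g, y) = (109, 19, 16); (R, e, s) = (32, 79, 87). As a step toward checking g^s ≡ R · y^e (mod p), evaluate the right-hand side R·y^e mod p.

16^79 mod 109 = 66
R · y^e ≡ 32·66 = 2112 ≡ 41 (mod 109)

41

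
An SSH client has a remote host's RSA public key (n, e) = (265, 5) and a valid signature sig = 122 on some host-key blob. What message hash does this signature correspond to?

sig^5 mod 265 = 77

77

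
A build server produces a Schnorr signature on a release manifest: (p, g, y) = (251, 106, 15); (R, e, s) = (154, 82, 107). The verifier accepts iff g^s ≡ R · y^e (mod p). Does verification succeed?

passes

g^s mod p:
106^2 = 11236 ≡ 192
106^4 ≡ 192^2 = 36864 ≡ 218
106^8 ≡ 218^2 = 47524 ≡ 85
106^16 ≡ 85^2 = 7225 ≡ 197
106^32 ≡ 197^2 = 38809 ≡ 155
106^64 ≡ 155^2 = 24025 ≡ 180
107 = 64 + 32 + 8 + 2 + 1, so 106^107 ≡ 180·155·85·192·106 ≡ 88 (mod 251)
R · y^e mod p:
15^2 = 225
15^4 ≡ 225^2 = 50625 ≡ 174
15^8 ≡ 174^2 = 30276 ≡ 156
15^16 ≡ 156^2 = 24336 ≡ 240
15^32 ≡ 240^2 = 57600 ≡ 121
15^64 ≡ 121^2 = 14641 ≡ 83
82 = 64 + 16 + 2, so 15^82 ≡ 83·240·225 ≡ 144 (mod 251)
154·144 = 22176 ≡ 88 (mod 251)
88 ≡ 88 (mod 251); signature holds.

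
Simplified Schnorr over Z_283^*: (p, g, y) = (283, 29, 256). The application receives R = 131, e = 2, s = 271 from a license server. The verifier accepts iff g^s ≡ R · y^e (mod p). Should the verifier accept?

g^s mod p:
29^271 mod 283 = 155
R · y^e mod p:
256^2 mod 283 = 163
131·163 = 21353 ≡ 128 (mod 283)
155 ≠ 128; the check fails.

reject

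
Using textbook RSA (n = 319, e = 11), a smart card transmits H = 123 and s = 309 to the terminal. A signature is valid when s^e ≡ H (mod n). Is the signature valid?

invalid

Squares mod 319: s^1≡309, s^2≡100, s^4≡111, s^8≡199
11 = 8 + 2 + 1, so s^11 ≡ 199·100·309 ≡ 56 (mod 319)
s^11 mod 319 = 56, but H = 123.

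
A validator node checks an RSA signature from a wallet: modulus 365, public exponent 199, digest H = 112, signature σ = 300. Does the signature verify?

does not verify

σ^2 ≡ 300^2 = 90000 ≡ 210
σ^4 ≡ 210^2 = 44100 ≡ 300
σ^8 ≡ 300^2 = 90000 ≡ 210
σ^16 ≡ 210^2 = 44100 ≡ 300
σ^32 ≡ 300^2 = 90000 ≡ 210
σ^64 ≡ 210^2 = 44100 ≡ 300
σ^128 ≡ 300^2 = 90000 ≡ 210
199 = 128 + 64 + 4 + 2 + 1, so σ^199 ≡ 210·300·300·210·300 ≡ 300 (mod 365)
The recovered value 300 does not match the digest 112.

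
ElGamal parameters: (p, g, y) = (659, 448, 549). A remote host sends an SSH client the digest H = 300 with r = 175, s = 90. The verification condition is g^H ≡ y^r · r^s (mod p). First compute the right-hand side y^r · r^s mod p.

471

Squares mod 659: 549^1≡549, 549^2≡238, 549^4≡629, 549^8≡241, 549^16≡89, 549^32≡13, 549^64≡169, 549^128≡224
175 = 128 + 32 + 8 + 4 + 2 + 1, so 549^175 ≡ 224·13·241·629·238·549 ≡ 232 (mod 659)
Squares mod 659: 175^1≡175, 175^2≡311, 175^4≡507, 175^8≡39, 175^16≡203, 175^32≡351, 175^64≡627
90 = 64 + 16 + 8 + 2, so 175^90 ≡ 627·203·39·311 ≡ 56 (mod 659)
y^r · r^s ≡ 232·56 = 12992 ≡ 471 (mod 659)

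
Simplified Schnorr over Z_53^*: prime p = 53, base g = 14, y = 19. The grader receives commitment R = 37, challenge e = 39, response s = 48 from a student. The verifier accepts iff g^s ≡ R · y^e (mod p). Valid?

no

g^s mod p:
14^2 = 196 ≡ 37
14^4 ≡ 37^2 = 1369 ≡ 44
14^8 ≡ 44^2 = 1936 ≡ 28
14^16 ≡ 28^2 = 784 ≡ 42
14^32 ≡ 42^2 = 1764 ≡ 15
48 = 32 + 16, so 14^48 ≡ 15·42 ≡ 47 (mod 53)
R · y^e mod p:
19^2 = 361 ≡ 43
19^4 ≡ 43^2 = 1849 ≡ 47
19^8 ≡ 47^2 = 2209 ≡ 36
19^16 ≡ 36^2 = 1296 ≡ 24
19^32 ≡ 24^2 = 576 ≡ 46
39 = 32 + 4 + 2 + 1, so 19^39 ≡ 46·47·43·19 ≡ 23 (mod 53)
37·23 = 851 ≡ 3 (mod 53)
47 ≠ 3; the check fails.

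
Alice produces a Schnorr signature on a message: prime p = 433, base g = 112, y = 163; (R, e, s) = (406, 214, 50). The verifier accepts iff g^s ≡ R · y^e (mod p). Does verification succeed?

fails

g^s mod p:
Squares mod 433: 112^1≡112, 112^2≡420, 112^4≡169, 112^8≡416, 112^16≡289, 112^32≡385
50 = 32 + 16 + 2, so 112^50 ≡ 385·289·420 ≡ 208 (mod 433)
R · y^e mod p:
Squares mod 433: 163^1≡163, 163^2≡156, 163^4≡88, 163^8≡383, 163^16≡335, 163^32≡78, 163^64≡22, 163^128≡51
214 = 128 + 64 + 16 + 4 + 2, so 163^214 ≡ 51·22·335·88·156 ≡ 136 (mod 433)
406·136 = 55216 ≡ 225 (mod 433)
208 ≠ 225; the check fails.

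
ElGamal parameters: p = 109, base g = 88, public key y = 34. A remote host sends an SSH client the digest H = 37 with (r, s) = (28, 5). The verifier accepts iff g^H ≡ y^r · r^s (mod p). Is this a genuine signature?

Left side g^H mod p:
88^2 = 7744 ≡ 5
88^4 ≡ 5^2 = 25
88^8 ≡ 25^2 = 625 ≡ 80
88^16 ≡ 80^2 = 6400 ≡ 78
88^32 ≡ 78^2 = 6084 ≡ 89
37 = 32 + 4 + 1, so 88^37 ≡ 89·25·88 ≡ 36 (mod 109)
Right side y^r · r^s mod p:
34^2 = 1156 ≡ 66
34^4 ≡ 66^2 = 4356 ≡ 105
34^8 ≡ 105^2 = 11025 ≡ 16
34^16 ≡ 16^2 = 256 ≡ 38
28 = 16 + 8 + 4, so 34^28 ≡ 38·16·105 ≡ 75 (mod 109)
28^2 = 784 ≡ 21
28^4 ≡ 21^2 = 441 ≡ 5
5 = 4 + 1, so 28^5 ≡ 5·28 ≡ 31 (mod 109)
75·31 = 2325 ≡ 36 (mod 109)
36 ≡ 36 (mod 109), so the signature is genuine.

genuine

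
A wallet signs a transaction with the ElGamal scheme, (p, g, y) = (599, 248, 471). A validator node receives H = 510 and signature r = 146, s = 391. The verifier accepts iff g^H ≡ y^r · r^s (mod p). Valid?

Left side g^H mod p:
248^2 = 61504 ≡ 406
248^4 ≡ 406^2 = 164836 ≡ 111
248^8 ≡ 111^2 = 12321 ≡ 341
248^16 ≡ 341^2 = 116281 ≡ 75
248^32 ≡ 75^2 = 5625 ≡ 234
248^64 ≡ 234^2 = 54756 ≡ 247
248^128 ≡ 247^2 = 61009 ≡ 510
248^256 ≡ 510^2 = 260100 ≡ 134
510 = 256 + 128 + 64 + 32 + 16 + 8 + 4 + 2, so 248^510 ≡ 134·510·247·234·75·341·111·406 ≡ 537 (mod 599)
Right side y^r · r^s mod p:
471^2 = 221841 ≡ 211
471^4 ≡ 211^2 = 44521 ≡ 195
471^8 ≡ 195^2 = 38025 ≡ 288
471^16 ≡ 288^2 = 82944 ≡ 282
471^32 ≡ 282^2 = 79524 ≡ 456
471^64 ≡ 456^2 = 207936 ≡ 83
471^128 ≡ 83^2 = 6889 ≡ 300
146 = 128 + 16 + 2, so 471^146 ≡ 300·282·211 ≡ 400 (mod 599)
146^2 = 21316 ≡ 351
146^4 ≡ 351^2 = 123201 ≡ 406
146^8 ≡ 406^2 = 164836 ≡ 111
146^16 ≡ 111^2 = 12321 ≡ 341
146^32 ≡ 341^2 = 116281 ≡ 75
146^64 ≡ 75^2 = 5625 ≡ 234
146^128 ≡ 234^2 = 54756 ≡ 247
146^256 ≡ 247^2 = 61009 ≡ 510
391 = 256 + 128 + 4 + 2 + 1, so 146^391 ≡ 510·247·406·351·146 ≡ 63 (mod 599)
400·63 = 25200 ≡ 42 (mod 599)
537 ≠ 42, so verification fails.

no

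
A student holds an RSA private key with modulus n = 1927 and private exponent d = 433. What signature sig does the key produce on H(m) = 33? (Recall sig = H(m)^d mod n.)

1045

(H(m))^433 mod 1927 = 1045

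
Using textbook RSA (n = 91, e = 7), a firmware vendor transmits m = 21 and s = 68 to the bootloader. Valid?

no

s^2 ≡ 68^2 = 4624 ≡ 74
s^4 ≡ 74^2 = 5476 ≡ 16
7 = 4 + 2 + 1, so s^7 ≡ 16·74·68 ≡ 68 (mod 91)
68 ≠ 21, so verification fails.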